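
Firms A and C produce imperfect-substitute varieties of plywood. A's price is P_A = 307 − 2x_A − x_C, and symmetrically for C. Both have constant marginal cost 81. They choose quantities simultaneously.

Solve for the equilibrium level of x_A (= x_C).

45.2

Firm A's profit: π = x_A(307 − 2x_A − x_C) − 81x_A.
∂π/∂x_A = 226 − 4x_A − x_C = 0 ⇒ x_A = 56.5 − 0.25x_C.
The game is symmetric, so in equilibrium x_C = x_A: the reaction function gives 1.25x_A = 56.5, hence x_A = 45.2.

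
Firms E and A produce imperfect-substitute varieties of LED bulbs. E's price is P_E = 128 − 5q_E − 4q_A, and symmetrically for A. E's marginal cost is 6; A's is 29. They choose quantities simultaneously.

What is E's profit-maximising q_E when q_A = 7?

9.4

Firm E's profit: π = q_E(128 − 5q_E − 4q_A) − 6q_E.
∂π/∂q_E = 122 − 10q_E − 4q_A = 0 ⇒ q_E = 12.2 − 0.4q_A.
At q_A = 7: q_E = 12.2 − 0.4·7 = 9.4.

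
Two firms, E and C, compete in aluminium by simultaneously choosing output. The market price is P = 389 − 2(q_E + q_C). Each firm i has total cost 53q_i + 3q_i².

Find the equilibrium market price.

277

Firm E's profit: π = q_E(389 − 2(q_E + q_C)) − 53q_E − 3q_E².
∂π/∂q_E = 336 − 10q_E − 2q_C = 0, so q_E = 33.6 − 0.2q_C.
Setting q_E = q_C in the reaction function: q_E = 33.6 − 0.2q_E, so q_E = 33.6 / 1.2 = 28.
Equilibrium price: P = 389 − 2·56 = 277.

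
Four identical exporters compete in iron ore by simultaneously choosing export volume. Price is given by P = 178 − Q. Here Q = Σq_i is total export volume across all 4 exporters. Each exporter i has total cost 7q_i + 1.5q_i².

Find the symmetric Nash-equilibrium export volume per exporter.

21.375

A representative exporter's profit is π_i = q_i(178 − Q) − 7q_i − 1.5q_i², with Q = q_i + Σ_{j≠i} q_j.
First-order condition: 171 − 5q_i − Σ_{j≠i} q_j = 0.
Imposing symmetry (q_j = q for all j) turns Σ_{j≠i} q_j into 3q, so 171 = 8q and q = 21.375.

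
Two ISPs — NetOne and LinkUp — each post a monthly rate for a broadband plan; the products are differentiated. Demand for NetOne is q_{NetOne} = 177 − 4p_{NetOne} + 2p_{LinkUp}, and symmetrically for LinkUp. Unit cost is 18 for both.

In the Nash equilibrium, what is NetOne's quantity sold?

94

NetOne's profit: π = (p_{NetOne} − 18)(177 − 4p_{NetOne} + 2p_{LinkUp}).
∂π/∂p_{NetOne} = 249 − 8p_{NetOne} + 2p_{LinkUp} = 0 ⇒ p_{NetOne} = 31.125 + 0.25p_{LinkUp}.
Setting p_{NetOne} = p_{LinkUp} in the reaction function: p_{NetOne} = 31.125 + 0.25p_{NetOne}, so p_{NetOne} = 31.125 / 0.75 = 41.5.
q_{NetOne} = 177 − 4·41.5 + 2·41.5 = 94.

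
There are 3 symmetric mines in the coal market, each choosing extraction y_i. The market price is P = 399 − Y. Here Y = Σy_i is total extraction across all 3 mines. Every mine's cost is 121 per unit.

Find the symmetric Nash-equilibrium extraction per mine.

69.5

A representative mine's profit is π_i = y_i(399 − Y) − 121y_i, with Y = y_i + Σ_{j≠i} y_j.
First-order condition: 278 − 2y_i − Σ_{j≠i} y_j = 0.
With identical mines, set every y_j = y: then 278 − 2y − 2y = 0, i.e. y = 278/4 = 69.5.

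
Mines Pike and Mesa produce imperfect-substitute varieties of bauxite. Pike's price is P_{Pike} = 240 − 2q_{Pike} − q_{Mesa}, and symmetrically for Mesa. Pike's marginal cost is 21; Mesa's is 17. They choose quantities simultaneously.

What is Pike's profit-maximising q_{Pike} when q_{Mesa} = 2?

Mine Pike's profit: π = q_{Pike}(240 − 2q_{Pike} − q_{Mesa}) − 21q_{Pike}.
∂π/∂q_{Pike} = 219 − 4q_{Pike} − q_{Mesa} = 0 ⇒ q_{Pike} = 54.75 − 0.25q_{Mesa}.
At q_{Mesa} = 2: q_{Pike} = 54.75 − 0.25·2 = 54.25.

54.25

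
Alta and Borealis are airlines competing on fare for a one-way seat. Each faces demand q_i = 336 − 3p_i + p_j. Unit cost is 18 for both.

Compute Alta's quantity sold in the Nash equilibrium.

180

Alta's profit: π = (p_{Alta} − 18)(336 − 3p_{Alta} + p_{Borealis}).
∂π/∂p_{Alta} = 390 − 6p_{Alta} + p_{Borealis} = 0 ⇒ p_{Alta} = 65 + (1/6)p_{Borealis}.
By symmetry p_{Borealis} = p_{Alta}; substituting into the reaction function, (5/6)p_{Alta} = 65 and p_{Alta} = 78.
q_{Alta} = 336 − 3·78 + 78 = 180.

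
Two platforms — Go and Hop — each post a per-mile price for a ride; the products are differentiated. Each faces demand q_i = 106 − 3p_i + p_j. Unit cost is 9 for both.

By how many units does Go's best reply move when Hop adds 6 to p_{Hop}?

Go's profit: π = (p_{Go} − 9)(106 − 3p_{Go} + p_{Hop}).
∂π/∂p_{Go} = 133 − 6p_{Go} + p_{Hop} = 0 ⇒ p_{Go} = 133/6 + (1/6)p_{Hop}.
The reaction-function slope is 1/6, so a 6-unit rise in p_{Hop} moves p_{Go} by 1/6 × 6 = 1. Go's best response rises — the actions are strategic complements.

1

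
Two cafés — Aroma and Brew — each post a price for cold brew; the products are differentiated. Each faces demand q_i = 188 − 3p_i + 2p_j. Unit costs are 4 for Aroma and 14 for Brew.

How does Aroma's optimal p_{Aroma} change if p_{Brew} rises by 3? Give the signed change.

Aroma's profit: π = (p_{Aroma} − 4)(188 − 3p_{Aroma} + 2p_{Brew}).
∂π/∂p_{Aroma} = 200 − 6p_{Aroma} + 2p_{Brew} = 0 ⇒ p_{Aroma} = 100/3 + (1/3)p_{Brew}.
The reaction-function slope is 1/3, so a 3-unit rise in p_{Brew} moves p_{Aroma} by 1/3 × 3 = 1. Aroma's best response rises — the actions are strategic complements.

1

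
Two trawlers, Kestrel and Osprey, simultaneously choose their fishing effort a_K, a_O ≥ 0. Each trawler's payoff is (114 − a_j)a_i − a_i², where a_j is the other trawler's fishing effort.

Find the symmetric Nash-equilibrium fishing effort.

38

Kestrel's payoff is (114 − a_O)a_K − a_K².
∂π/∂a_K = 114 − a_O − 2a_K = 0, so a_K = 57 − 0.5a_O.
By symmetry a_O = a_K; substituting into the reaction function, 1.5a_K = 57 and a_K = 38.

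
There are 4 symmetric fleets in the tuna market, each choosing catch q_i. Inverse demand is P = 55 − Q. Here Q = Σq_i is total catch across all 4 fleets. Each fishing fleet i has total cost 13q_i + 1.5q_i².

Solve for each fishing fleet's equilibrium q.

A representative fishing fleet's profit is π_i = q_i(55 − Q) − 13q_i − 1.5q_i², with Q = q_i + Σ_{j≠i} q_j.
First-order condition: 42 − 5q_i − Σ_{j≠i} q_j = 0.
With identical fishing fleets, set every q_j = q: then 42 − 5q − 3q = 0, i.e. q = 42/8 = 5.25.

5.25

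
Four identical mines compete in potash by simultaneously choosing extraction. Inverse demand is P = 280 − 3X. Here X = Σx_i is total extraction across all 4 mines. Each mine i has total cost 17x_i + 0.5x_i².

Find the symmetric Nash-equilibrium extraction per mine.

A representative mine's profit is π_i = x_i(280 − 3X) − 17x_i − 0.5x_i², with X = x_i + Σ_{j≠i} x_j.
First-order condition: 263 − 7x_i − 3Σ_{j≠i} x_j = 0.
Imposing symmetry (x_j = x for all j) turns Σ_{j≠i} x_j into 3x, so 263 = 16x and x = 16.4375.

16.4375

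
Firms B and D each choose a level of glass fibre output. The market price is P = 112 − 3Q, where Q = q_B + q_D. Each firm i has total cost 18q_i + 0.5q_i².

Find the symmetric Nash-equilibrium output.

Firm B's profit: π = q_B(112 − 3(q_B + q_D)) − 18q_B − 0.5q_B².
∂π/∂q_B = 94 − 7q_B − 3q_D = 0, so q_B = 94/7 − (3/7)q_D.
By symmetry q_D = q_B; substituting into the reaction function, (10/7)q_B = 94/7 and q_B = 9.4.

9.4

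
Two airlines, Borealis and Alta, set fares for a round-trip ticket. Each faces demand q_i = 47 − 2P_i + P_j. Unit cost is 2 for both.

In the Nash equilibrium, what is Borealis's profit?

Borealis's profit: π = (P_{Borealis} − 2)(47 − 2P_{Borealis} + P_{Alta}).
∂π/∂P_{Borealis} = 51 − 4P_{Borealis} + P_{Alta} = 0 ⇒ P_{Borealis} = 12.75 + 0.25P_{Alta}.
The game is symmetric, so in equilibrium P_{Alta} = P_{Borealis}: the reaction function gives 0.75P_{Borealis} = 12.75, hence P_{Borealis} = 17.
q_{Borealis} = 47 − 2·17 + 17 = 30.
Profit = (17 − 2)·30 = 450.

450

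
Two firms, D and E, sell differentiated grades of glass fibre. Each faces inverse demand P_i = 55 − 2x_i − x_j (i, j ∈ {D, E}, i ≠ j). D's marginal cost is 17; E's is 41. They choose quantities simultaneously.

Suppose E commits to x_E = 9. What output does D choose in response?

7.25

Firm D's profit: π = x_D(55 − 2x_D − x_E) − 17x_D.
∂π/∂x_D = 38 − 4x_D − x_E = 0 ⇒ x_D = 9.5 − 0.25x_E.
At x_E = 9: x_D = 9.5 − 0.25·9 = 7.25.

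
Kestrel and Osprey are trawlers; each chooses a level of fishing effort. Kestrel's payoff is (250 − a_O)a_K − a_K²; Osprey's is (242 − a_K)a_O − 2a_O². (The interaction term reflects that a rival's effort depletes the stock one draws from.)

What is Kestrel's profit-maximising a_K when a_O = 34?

Expanding Kestrel's payoff: 250a_K − a_Oa_K − a_K².
∂π/∂a_K = 250 − a_O − 2a_K = 0, so a_K = 125 − 0.5a_O.
At a_O = 34: a_K = 125 − 0.5·34 = 108.

108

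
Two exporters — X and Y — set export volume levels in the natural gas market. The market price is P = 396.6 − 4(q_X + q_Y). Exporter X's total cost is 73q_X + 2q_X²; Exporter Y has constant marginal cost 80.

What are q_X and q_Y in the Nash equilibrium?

Exporter X's profit: π = q_X(396.6 − 4(q_X + q_Y)) − 73q_X − 2q_X².
∂π/∂q_X = 323.6 − 12q_X − 4q_Y = 0, so q_X = 809/30 − (1/3)q_Y.
For Y: ∂π/∂q_Y = 316.6 − 8q_Y − 4q_X = 0 ⇒ q_Y = 39.575 − 0.5q_X.
Solving the two reaction functions simultaneously: (1 − (−1/3)(−0.5))q_X = 809/30 − (1/3)·39.575, so (5/6)q_X = 13.775 and q_X = 16.53.
Then q_Y = 39.575 − 0.5·16.53 = 31.31.

16.53, 31.31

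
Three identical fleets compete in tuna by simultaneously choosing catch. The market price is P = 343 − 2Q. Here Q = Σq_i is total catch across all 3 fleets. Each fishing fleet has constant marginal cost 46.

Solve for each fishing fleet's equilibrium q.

A representative fishing fleet's profit is π_i = q_i(343 − 2Q) − 46q_i, with Q = q_i + Σ_{j≠i} q_j.
First-order condition: 297 − 4q_i − 2Σ_{j≠i} q_j = 0.
With identical fishing fleets, set every q_j = q: then 297 − 4q − 4q = 0, i.e. q = 297/8 = 37.125.

37.125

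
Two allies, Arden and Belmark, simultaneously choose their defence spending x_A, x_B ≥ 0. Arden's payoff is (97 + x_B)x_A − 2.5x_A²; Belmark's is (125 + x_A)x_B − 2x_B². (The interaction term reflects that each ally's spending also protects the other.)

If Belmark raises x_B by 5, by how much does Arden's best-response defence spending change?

Expanding Arden's payoff: 97x_A + x_Bx_A − 2.5x_A².
∂π/∂x_A = 97 + x_B − 5x_A = 0, so x_A = 19.4 + 0.2x_B.
The reaction-function slope is 0.2, so a 5-unit rise in x_B moves x_A by 0.2 × 5 = 1. Arden's best response rises — the actions are strategic complements.

1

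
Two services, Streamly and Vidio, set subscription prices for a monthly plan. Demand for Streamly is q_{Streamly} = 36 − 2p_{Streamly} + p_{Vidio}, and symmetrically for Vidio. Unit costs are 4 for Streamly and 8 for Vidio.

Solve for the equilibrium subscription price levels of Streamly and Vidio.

Streamly's profit: π = (p_{Streamly} − 4)(36 − 2p_{Streamly} + p_{Vidio}).
∂π/∂p_{Streamly} = 44 − 4p_{Streamly} + p_{Vidio} = 0 ⇒ p_{Streamly} = 11 + 0.25p_{Vidio}.
Similarly p_{Vidio} = 13 + 0.25p_{Streamly}.
Plugging p_{Vidio} into Streamly's best response: p_{Streamly} = 11 + 0.25(13 + 0.25p_{Streamly}) ⇒ 0.9375p_{Streamly} = 14.25, so p_{Streamly} = 15.2.
Then p_{Vidio} = 13 + 0.25·15.2 = 16.8.

15.2, 16.8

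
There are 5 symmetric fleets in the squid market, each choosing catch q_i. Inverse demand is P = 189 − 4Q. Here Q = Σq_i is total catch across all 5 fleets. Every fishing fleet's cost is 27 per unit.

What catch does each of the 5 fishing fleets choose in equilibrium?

6.75

A representative fishing fleet's profit is π_i = q_i(189 − 4Q) − 27q_i, with Q = q_i + Σ_{j≠i} q_j.
First-order condition: 162 − 8q_i − 4Σ_{j≠i} q_j = 0.
Imposing symmetry (q_j = q for all j) turns Σ_{j≠i} q_j into 4q, so 162 = 24q and q = 6.75.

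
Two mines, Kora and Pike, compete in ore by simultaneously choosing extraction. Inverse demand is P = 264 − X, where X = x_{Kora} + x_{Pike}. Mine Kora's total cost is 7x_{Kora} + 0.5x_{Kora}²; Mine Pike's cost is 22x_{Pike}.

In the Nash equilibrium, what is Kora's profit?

Mine Kora's profit: π = x_{Kora}(264 − (x_{Kora} + x_{Pike})) − 7x_{Kora} − 0.5x_{Kora}².
∂π/∂x_{Kora} = 257 − 3x_{Kora} − x_{Pike} = 0, so x_{Kora} = 257/3 − (1/3)x_{Pike}.
For Pike: ∂π/∂x_{Pike} = 242 − 2x_{Pike} − x_{Kora} = 0 ⇒ x_{Pike} = 121 − 0.5x_{Kora}.
Solving the two reaction functions simultaneously: (1 − (−1/3)(−0.5))x_{Kora} = 257/3 − (1/3)·121, so (5/6)x_{Kora} = 136/3 and x_{Kora} = 54.4.
Then x_{Pike} = 121 − 0.5·54.4 = 93.8.
Price P = 264 − 148.2 = 115.8.
Kora's profit: (115.8 − 7)·54.4 − 0.5(54.4)² = 4439.04.

4439.04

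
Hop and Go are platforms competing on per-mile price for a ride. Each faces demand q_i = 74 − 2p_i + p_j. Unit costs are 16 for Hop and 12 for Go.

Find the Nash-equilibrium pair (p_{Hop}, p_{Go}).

Hop's profit: π = (p_{Hop} − 16)(74 − 2p_{Hop} + p_{Go}).
∂π/∂p_{Hop} = 106 − 4p_{Hop} + p_{Go} = 0 ⇒ p_{Hop} = 26.5 + 0.25p_{Go}.
Similarly p_{Go} = 24.5 + 0.25p_{Hop}.
Solving the two reaction functions simultaneously: (1 − (0.25)(0.25))p_{Hop} = 26.5 + 0.25·24.5, so 0.9375p_{Hop} = 32.625 and p_{Hop} = 34.8.
Then p_{Go} = 24.5 + 0.25·34.8 = 33.2.

34.8, 33.2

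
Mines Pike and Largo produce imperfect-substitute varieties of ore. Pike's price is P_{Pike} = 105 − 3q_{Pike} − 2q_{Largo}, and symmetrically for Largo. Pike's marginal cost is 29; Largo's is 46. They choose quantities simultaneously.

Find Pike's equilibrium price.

60.6875

Mine Pike's profit: π = q_{Pike}(105 − 3q_{Pike} − 2q_{Largo}) − 29q_{Pike}.
∂π/∂q_{Pike} = 76 − 6q_{Pike} − 2q_{Largo} = 0 ⇒ q_{Pike} = 38/3 − (1/3)q_{Largo}.
Similarly q_{Largo} = 59/6 − (1/3)q_{Pike}.
Plugging q_{Largo} into Pike's best response: q_{Pike} = 38/3 − (1/3)(59/6 − (1/3)q_{Pike}) ⇒ (8/9)q_{Pike} = 169/18, so q_{Pike} = 10.5625.
Then q_{Largo} = 59/6 − (1/3)·10.5625 = 6.3125.
P_{Pike} = 105 − 3·10.5625 − 2·6.3125 = 60.6875.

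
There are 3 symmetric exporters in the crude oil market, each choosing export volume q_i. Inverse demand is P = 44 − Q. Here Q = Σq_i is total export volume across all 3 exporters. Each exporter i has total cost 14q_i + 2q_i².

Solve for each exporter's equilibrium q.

3.75

A representative exporter's profit is π_i = q_i(44 − Q) − 14q_i − 2q_i², with Q = q_i + Σ_{j≠i} q_j.
First-order condition: 30 − 6q_i − Σ_{j≠i} q_j = 0.
Imposing symmetry (q_j = q for all j) turns Σ_{j≠i} q_j into 2q, so 30 = 8q and q = 3.75.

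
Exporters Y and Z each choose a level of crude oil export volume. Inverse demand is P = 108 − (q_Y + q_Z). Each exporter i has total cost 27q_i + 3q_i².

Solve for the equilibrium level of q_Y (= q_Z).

Exporter Y's profit: π = q_Y(108 − (q_Y + q_Z)) − 27q_Y − 3q_Y².
∂π/∂q_Y = 81 − 8q_Y − q_Z = 0, so q_Y = 10.125 − 0.125q_Z.
By symmetry q_Z = q_Y; substituting into the reaction function, 1.125q_Y = 10.125 and q_Y = 9.

9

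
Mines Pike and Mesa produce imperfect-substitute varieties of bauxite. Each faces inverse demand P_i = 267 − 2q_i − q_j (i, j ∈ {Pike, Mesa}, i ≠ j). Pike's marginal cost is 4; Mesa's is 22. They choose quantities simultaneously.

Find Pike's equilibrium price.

Mine Pike's profit: π = q_{Pike}(267 − 2q_{Pike} − q_{Mesa}) − 4q_{Pike}.
∂π/∂q_{Pike} = 263 − 4q_{Pike} − q_{Mesa} = 0 ⇒ q_{Pike} = 65.75 − 0.25q_{Mesa}.
Similarly q_{Mesa} = 61.25 − 0.25q_{Pike}.
Plugging q_{Mesa} into Pike's best response: q_{Pike} = 65.75 − 0.25(61.25 − 0.25q_{Pike}) ⇒ 0.9375q_{Pike} = 50.4375, so q_{Pike} = 53.8.
Then q_{Mesa} = 61.25 − 0.25·53.8 = 47.8.
P_{Pike} = 267 − 2·53.8 − 47.8 = 111.6.

111.6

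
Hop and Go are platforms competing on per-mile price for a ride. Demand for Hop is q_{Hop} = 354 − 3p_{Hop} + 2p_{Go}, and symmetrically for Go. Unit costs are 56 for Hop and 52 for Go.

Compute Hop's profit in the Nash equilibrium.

16317.1875

Hop's profit: π = (p_{Hop} − 56)(354 − 3p_{Hop} + 2p_{Go}).
∂π/∂p_{Hop} = 522 − 6p_{Hop} + 2p_{Go} = 0 ⇒ p_{Hop} = 87 + (1/3)p_{Go}.
Similarly p_{Go} = 85 + (1/3)p_{Hop}.
Substituting the second reaction function into the first: p_{Hop} = 87 + (1/3)(85 + (1/3)p_{Hop}), which gives (8/9)p_{Hop} = 346/3 ⇒ p_{Hop} = 129.75.
Then p_{Go} = 85 + (1/3)·129.75 = 128.25.
q_{Hop} = 354 − 3·129.75 + 2·128.25 = 221.25.
Profit = (129.75 − 56)·221.25 = 16317.1875.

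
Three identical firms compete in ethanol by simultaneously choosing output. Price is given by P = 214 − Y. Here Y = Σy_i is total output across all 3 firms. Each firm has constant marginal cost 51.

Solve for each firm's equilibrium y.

40.75

A representative firm's profit is π_i = y_i(214 − Y) − 51y_i, with Y = y_i + Σ_{j≠i} y_j.
First-order condition: 163 − 2y_i − Σ_{j≠i} y_j = 0.
Imposing symmetry (y_j = y for all j) turns Σ_{j≠i} y_j into 2y, so 163 = 4y and y = 40.75.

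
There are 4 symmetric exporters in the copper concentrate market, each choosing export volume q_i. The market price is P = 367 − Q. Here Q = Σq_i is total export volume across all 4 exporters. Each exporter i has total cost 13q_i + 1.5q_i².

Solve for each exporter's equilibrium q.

A representative exporter's profit is π_i = q_i(367 − Q) − 13q_i − 1.5q_i², with Q = q_i + Σ_{j≠i} q_j.
First-order condition: 354 − 5q_i − Σ_{j≠i} q_j = 0.
In a symmetric equilibrium every exporter chooses the same q, so Σ_{j≠i} q_j = 3q. The condition becomes 354 − 8q = 0, giving q = 354/8 = 44.25.

44.25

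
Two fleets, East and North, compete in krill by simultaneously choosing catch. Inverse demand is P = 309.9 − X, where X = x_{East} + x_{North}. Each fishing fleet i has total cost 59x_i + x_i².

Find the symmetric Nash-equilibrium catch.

Fishing fleet East's profit: π = x_{East}(309.9 − (x_{East} + x_{North})) − 59x_{East} − x_{East}².
∂π/∂x_{East} = 250.9 − 4x_{East} − x_{North} = 0, so x_{East} = 62.725 − 0.25x_{North}.
The game is symmetric, so in equilibrium x_{North} = x_{East}: the reaction function gives 1.25x_{East} = 62.725, hence x_{East} = 50.18.

50.18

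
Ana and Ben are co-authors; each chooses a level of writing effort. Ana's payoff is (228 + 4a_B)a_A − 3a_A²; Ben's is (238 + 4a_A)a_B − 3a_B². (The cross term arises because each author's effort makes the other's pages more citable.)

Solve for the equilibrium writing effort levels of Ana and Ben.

Expanding Ana's payoff: 228a_A + 4a_Ba_A − 3a_A².
∂π/∂a_A = 228 + 4a_B − 6a_A = 0, so a_A = 38 + (2/3)a_B.
Likewise for Ben: a_B = 119/3 + (2/3)a_A.
Plugging a_B into Ana's best response: a_A = 38 + (2/3)(119/3 + (2/3)a_A) ⇒ (5/9)a_A = 580/9, so a_A = 116.
Then a_B = 119/3 + (2/3)·116 = 117.

116, 117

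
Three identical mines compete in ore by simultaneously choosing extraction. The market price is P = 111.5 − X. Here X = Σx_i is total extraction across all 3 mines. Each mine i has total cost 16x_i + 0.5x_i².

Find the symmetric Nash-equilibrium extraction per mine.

A representative mine's profit is π_i = x_i(111.5 − X) − 16x_i − 0.5x_i², with X = x_i + Σ_{j≠i} x_j.
First-order condition: 95.5 − 3x_i − Σ_{j≠i} x_j = 0.
In a symmetric equilibrium every mine chooses the same x, so Σ_{j≠i} x_j = 2x. The condition becomes 95.5 − 5x = 0, giving x = 95.5/5 = 19.1.

19.1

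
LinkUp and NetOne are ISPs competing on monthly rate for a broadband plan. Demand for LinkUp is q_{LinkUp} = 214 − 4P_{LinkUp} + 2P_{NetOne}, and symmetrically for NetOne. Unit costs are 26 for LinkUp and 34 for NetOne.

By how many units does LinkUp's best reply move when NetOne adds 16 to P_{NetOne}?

LinkUp's profit: π = (P_{LinkUp} − 26)(214 − 4P_{LinkUp} + 2P_{NetOne}).
∂π/∂P_{LinkUp} = 318 − 8P_{LinkUp} + 2P_{NetOne} = 0 ⇒ P_{LinkUp} = 39.75 + 0.25P_{NetOne}.
The reaction-function slope is 0.25, so a 16-unit rise in P_{NetOne} moves P_{LinkUp} by 0.25 × 16 = 4. LinkUp's best response rises — the actions are strategic complements.

4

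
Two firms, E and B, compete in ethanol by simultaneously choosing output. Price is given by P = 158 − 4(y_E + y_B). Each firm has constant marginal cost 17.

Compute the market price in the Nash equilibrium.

Firm E's profit: π = y_E(158 − 4(y_E + y_B)) − 17y_E.
∂π/∂y_E = 141 − 8y_E − 4y_B = 0, so y_E = 17.625 − 0.5y_B.
The game is symmetric, so in equilibrium y_B = y_E: the reaction function gives 1.5y_E = 17.625, hence y_E = 11.75.
Equilibrium price: P = 158 − 4·23.5 = 64.

64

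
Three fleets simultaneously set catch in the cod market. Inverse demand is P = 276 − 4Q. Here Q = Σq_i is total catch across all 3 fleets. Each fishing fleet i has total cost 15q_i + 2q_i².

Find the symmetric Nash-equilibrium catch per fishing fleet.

A representative fishing fleet's profit is π_i = q_i(276 − 4Q) − 15q_i − 2q_i², with Q = q_i + Σ_{j≠i} q_j.
First-order condition: 261 − 12q_i − 4Σ_{j≠i} q_j = 0.
In a symmetric equilibrium every fishing fleet chooses the same q, so Σ_{j≠i} q_j = 2q. The condition becomes 261 − 20q = 0, giving q = 261/20 = 13.05.

13.05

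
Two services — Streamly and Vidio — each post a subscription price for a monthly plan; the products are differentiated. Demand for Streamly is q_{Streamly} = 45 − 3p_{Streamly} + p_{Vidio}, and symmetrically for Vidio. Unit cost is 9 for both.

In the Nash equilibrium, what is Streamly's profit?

Streamly's profit: π = (p_{Streamly} − 9)(45 − 3p_{Streamly} + p_{Vidio}).
∂π/∂p_{Streamly} = 72 − 6p_{Streamly} + p_{Vidio} = 0 ⇒ p_{Streamly} = 12 + (1/6)p_{Vidio}.
The game is symmetric, so in equilibrium p_{Vidio} = p_{Streamly}: the reaction function gives (5/6)p_{Streamly} = 12, hence p_{Streamly} = 14.4.
q_{Streamly} = 45 − 3·14.4 + 14.4 = 16.2.
Profit = (14.4 − 9)·16.2 = 87.48.

87.48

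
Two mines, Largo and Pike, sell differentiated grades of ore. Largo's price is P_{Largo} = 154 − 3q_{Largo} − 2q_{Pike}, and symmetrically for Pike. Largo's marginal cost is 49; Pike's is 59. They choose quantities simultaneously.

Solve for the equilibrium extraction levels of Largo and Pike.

Mine Largo's profit: π = q_{Largo}(154 − 3q_{Largo} − 2q_{Pike}) − 49q_{Largo}.
∂π/∂q_{Largo} = 105 − 6q_{Largo} − 2q_{Pike} = 0 ⇒ q_{Largo} = 17.5 − (1/3)q_{Pike}.
Similarly q_{Pike} = 95/6 − (1/3)q_{Largo}.
Solving the two reaction functions simultaneously: (1 − (−1/3)(−1/3))q_{Largo} = 17.5 − (1/3)·(95/6), so (8/9)q_{Largo} = 110/9 and q_{Largo} = 13.75.
Then q_{Pike} = 95/6 − (1/3)·13.75 = 11.25.

13.75, 11.25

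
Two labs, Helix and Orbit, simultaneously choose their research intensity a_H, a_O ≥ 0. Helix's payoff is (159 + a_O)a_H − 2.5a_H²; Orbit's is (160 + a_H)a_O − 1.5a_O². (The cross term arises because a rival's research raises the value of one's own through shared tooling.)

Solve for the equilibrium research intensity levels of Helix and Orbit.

Expanding Helix's payoff: 159a_H + a_Oa_H − 2.5a_H².
∂π/∂a_H = 159 + a_O − 5a_H = 0, so a_H = 31.8 + 0.2a_O.
Likewise for Orbit: a_O = 160/3 + (1/3)a_H.
Substituting the second reaction function into the first: a_H = 31.8 + 0.2(160/3 + (1/3)a_H), which gives (14/15)a_H = 637/15 ⇒ a_H = 45.5.
Then a_O = 160/3 + (1/3)·45.5 = 68.5.

45.5, 68.5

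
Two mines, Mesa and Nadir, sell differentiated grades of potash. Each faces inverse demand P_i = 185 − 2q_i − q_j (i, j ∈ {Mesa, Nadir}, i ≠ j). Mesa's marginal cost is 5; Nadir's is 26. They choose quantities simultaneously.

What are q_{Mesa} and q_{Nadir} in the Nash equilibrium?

Mine Mesa's profit: π = q_{Mesa}(185 − 2q_{Mesa} − q_{Nadir}) − 5q_{Mesa}.
∂π/∂q_{Mesa} = 180 − 4q_{Mesa} − q_{Nadir} = 0 ⇒ q_{Mesa} = 45 − 0.25q_{Nadir}.
Similarly q_{Nadir} = 39.75 − 0.25q_{Mesa}.
Solving the two reaction functions simultaneously: (1 − (−0.25)(−0.25))q_{Mesa} = 45 − 0.25·39.75, so 0.9375q_{Mesa} = 35.0625 and q_{Mesa} = 37.4.
Then q_{Nadir} = 39.75 − 0.25·37.4 = 30.4.

37.4, 30.4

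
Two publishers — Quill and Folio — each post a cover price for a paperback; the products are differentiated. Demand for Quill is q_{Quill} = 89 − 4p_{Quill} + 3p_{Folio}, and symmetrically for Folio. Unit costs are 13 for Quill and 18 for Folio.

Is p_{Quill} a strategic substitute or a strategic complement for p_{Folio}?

strategic complements

Quill's profit: π = (p_{Quill} − 13)(89 − 4p_{Quill} + 3p_{Folio}).
∂π/∂p_{Quill} = 141 − 8p_{Quill} + 3p_{Folio} = 0 ⇒ p_{Quill} = 17.625 + 0.375p_{Folio}.
The best-response slope dp_{Quill}/dp_{Folio} = 0.375 > 0: the reaction function is upward-sloping, so the choices are strategic complements.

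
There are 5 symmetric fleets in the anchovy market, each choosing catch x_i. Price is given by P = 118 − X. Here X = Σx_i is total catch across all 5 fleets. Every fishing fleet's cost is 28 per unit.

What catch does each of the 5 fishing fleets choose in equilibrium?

15

A representative fishing fleet's profit is π_i = x_i(118 − X) − 28x_i, with X = x_i + Σ_{j≠i} x_j.
First-order condition: 90 − 2x_i − Σ_{j≠i} x_j = 0.
Imposing symmetry (x_j = x for all j) turns Σ_{j≠i} x_j into 4x, so 90 = 6x and x = 15.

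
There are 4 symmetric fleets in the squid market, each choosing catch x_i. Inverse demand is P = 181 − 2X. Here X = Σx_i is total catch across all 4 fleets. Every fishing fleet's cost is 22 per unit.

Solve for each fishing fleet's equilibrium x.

15.9

A representative fishing fleet's profit is π_i = x_i(181 − 2X) − 22x_i, with X = x_i + Σ_{j≠i} x_j.
First-order condition: 159 − 4x_i − 2Σ_{j≠i} x_j = 0.
Imposing symmetry (x_j = x for all j) turns Σ_{j≠i} x_j into 3x, so 159 = 10x and x = 15.9.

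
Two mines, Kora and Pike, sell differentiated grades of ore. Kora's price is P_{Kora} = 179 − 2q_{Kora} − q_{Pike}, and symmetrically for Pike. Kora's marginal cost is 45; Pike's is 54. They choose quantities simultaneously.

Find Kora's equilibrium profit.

Mine Kora's profit: π = q_{Kora}(179 − 2q_{Kora} − q_{Pike}) − 45q_{Kora}.
∂π/∂q_{Kora} = 134 − 4q_{Kora} − q_{Pike} = 0 ⇒ q_{Kora} = 33.5 − 0.25q_{Pike}.
Similarly q_{Pike} = 31.25 − 0.25q_{Kora}.
Solving the two reaction functions simultaneously: (1 − (−0.25)(−0.25))q_{Kora} = 33.5 − 0.25·31.25, so 0.9375q_{Kora} = 25.6875 and q_{Kora} = 27.4.
Then q_{Pike} = 31.25 − 0.25·27.4 = 24.4.
P_{Kora} = 179 − 2·27.4 − 24.4 = 99.8.
Profit = (99.8 − 45)·27.4 = 1501.52.

1501.52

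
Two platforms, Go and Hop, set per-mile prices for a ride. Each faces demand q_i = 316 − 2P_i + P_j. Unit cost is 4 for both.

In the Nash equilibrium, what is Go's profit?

21632

Go's profit: π = (P_{Go} − 4)(316 − 2P_{Go} + P_{Hop}).
∂π/∂P_{Go} = 324 − 4P_{Go} + P_{Hop} = 0 ⇒ P_{Go} = 81 + 0.25P_{Hop}.
Setting P_{Go} = P_{Hop} in the reaction function: P_{Go} = 81 + 0.25P_{Go}, so P_{Go} = 81 / 0.75 = 108.
q_{Go} = 316 − 2·108 + 108 = 208.
Profit = (108 − 4)·208 = 21632.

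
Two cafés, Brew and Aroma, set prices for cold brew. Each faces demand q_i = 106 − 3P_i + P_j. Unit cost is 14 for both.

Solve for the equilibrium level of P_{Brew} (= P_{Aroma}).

29.6

Brew's profit: π = (P_{Brew} − 14)(106 − 3P_{Brew} + P_{Aroma}).
∂π/∂P_{Brew} = 148 − 6P_{Brew} + P_{Aroma} = 0 ⇒ P_{Brew} = 74/3 + (1/6)P_{Aroma}.
The game is symmetric, so in equilibrium P_{Aroma} = P_{Brew}: the reaction function gives (5/6)P_{Brew} = 74/3, hence P_{Brew} = 29.6.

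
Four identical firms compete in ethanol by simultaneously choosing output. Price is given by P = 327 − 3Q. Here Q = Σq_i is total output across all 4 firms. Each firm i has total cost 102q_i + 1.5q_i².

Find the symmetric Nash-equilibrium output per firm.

A representative firm's profit is π_i = q_i(327 − 3Q) − 102q_i − 1.5q_i², with Q = q_i + Σ_{j≠i} q_j.
First-order condition: 225 − 9q_i − 3Σ_{j≠i} q_j = 0.
In a symmetric equilibrium every firm chooses the same q, so Σ_{j≠i} q_j = 3q. The condition becomes 225 − 18q = 0, giving q = 225/18 = 12.5.

12.5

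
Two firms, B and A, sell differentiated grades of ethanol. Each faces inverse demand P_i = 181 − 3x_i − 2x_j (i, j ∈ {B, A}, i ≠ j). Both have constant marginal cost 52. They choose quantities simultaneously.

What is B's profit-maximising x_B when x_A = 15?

Firm B's profit: π = x_B(181 − 3x_B − 2x_A) − 52x_B.
∂π/∂x_B = 129 − 6x_B − 2x_A = 0 ⇒ x_B = 21.5 − (1/3)x_A.
At x_A = 15: x_B = 21.5 − (1/3)·15 = 16.5.

16.5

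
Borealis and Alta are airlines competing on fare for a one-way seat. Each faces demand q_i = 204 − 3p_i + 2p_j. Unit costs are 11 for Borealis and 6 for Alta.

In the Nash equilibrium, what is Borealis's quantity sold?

Borealis's profit: π = (p_{Borealis} − 11)(204 − 3p_{Borealis} + 2p_{Alta}).
∂π/∂p_{Borealis} = 237 − 6p_{Borealis} + 2p_{Alta} = 0 ⇒ p_{Borealis} = 39.5 + (1/3)p_{Alta}.
Similarly p_{Alta} = 37 + (1/3)p_{Borealis}.
Substituting the second reaction function into the first: p_{Borealis} = 39.5 + (1/3)(37 + (1/3)p_{Borealis}), which gives (8/9)p_{Borealis} = 311/6 ⇒ p_{Borealis} = 58.3125.
Then p_{Alta} = 37 + (1/3)·58.3125 = 56.4375.
q_{Borealis} = 204 − 3·58.3125 + 2·56.4375 = 141.9375.

141.9375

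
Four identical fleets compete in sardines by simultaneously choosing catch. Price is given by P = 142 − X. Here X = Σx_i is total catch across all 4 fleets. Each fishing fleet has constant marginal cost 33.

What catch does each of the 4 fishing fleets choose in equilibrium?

21.8

A representative fishing fleet's profit is π_i = x_i(142 − X) − 33x_i, with X = x_i + Σ_{j≠i} x_j.
First-order condition: 109 − 2x_i − Σ_{j≠i} x_j = 0.
With identical fishing fleets, set every x_j = x: then 109 − 2x − 3x = 0, i.e. x = 109/5 = 21.8.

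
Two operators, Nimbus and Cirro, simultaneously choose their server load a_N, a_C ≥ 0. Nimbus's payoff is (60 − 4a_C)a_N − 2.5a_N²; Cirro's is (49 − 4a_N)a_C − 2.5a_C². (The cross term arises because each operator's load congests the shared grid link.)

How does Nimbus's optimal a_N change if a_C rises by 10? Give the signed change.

-8

Expanding Nimbus's payoff: 60a_N − 4a_Ca_N − 2.5a_N².
∂π/∂a_N = 60 − 4a_C − 5a_N = 0, so a_N = 12 − 0.8a_C.
The reaction-function slope is −0.8, so a 10-unit rise in a_C moves a_N by −0.8 × 10 = −8. Nimbus's best response falls — the actions are strategic substitutes.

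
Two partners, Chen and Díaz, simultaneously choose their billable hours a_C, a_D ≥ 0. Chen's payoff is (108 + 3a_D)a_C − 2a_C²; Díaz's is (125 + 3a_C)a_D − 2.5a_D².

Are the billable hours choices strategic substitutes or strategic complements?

Expanding Chen's payoff: 108a_C + 3a_Da_C − 2a_C².
∂π/∂a_C = 108 + 3a_D − 4a_C = 0, so a_C = 27 + 0.75a_D.
The best-response slope da_C/da_D = 0.75 > 0: the reaction function is upward-sloping, so the choices are strategic complements.

strategic complements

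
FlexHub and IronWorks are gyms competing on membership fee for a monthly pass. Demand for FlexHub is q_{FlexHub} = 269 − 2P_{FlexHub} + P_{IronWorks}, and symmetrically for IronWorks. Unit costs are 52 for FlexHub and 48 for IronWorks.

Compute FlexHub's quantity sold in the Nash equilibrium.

FlexHub's profit: π = (P_{FlexHub} − 52)(269 − 2P_{FlexHub} + P_{IronWorks}).
∂π/∂P_{FlexHub} = 373 − 4P_{FlexHub} + P_{IronWorks} = 0 ⇒ P_{FlexHub} = 93.25 + 0.25P_{IronWorks}.
Similarly P_{IronWorks} = 91.25 + 0.25P_{FlexHub}.
Plugging P_{IronWorks} into FlexHub's best response: P_{FlexHub} = 93.25 + 0.25(91.25 + 0.25P_{FlexHub}) ⇒ 0.9375P_{FlexHub} = 116.0625, so P_{FlexHub} = 123.8.
Then P_{IronWorks} = 91.25 + 0.25·123.8 = 122.2.
q_{FlexHub} = 269 − 2·123.8 + 122.2 = 143.6.

143.6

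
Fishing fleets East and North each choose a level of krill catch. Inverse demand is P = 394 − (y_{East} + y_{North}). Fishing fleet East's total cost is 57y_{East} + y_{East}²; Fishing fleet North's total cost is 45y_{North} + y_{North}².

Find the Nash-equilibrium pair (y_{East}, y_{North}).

Fishing fleet East's profit: π = y_{East}(394 − (y_{East} + y_{North})) − 57y_{East} − y_{East}².
∂π/∂y_{East} = 337 − 4y_{East} − y_{North} = 0, so y_{East} = 84.25 − 0.25y_{North}.
By the same steps for North: y_{North} = 87.25 − 0.25y_{East}.
Solving the two reaction functions simultaneously: (1 − (−0.25)(−0.25))y_{East} = 84.25 − 0.25·87.25, so 0.9375y_{East} = 62.4375 and y_{East} = 66.6.
Then y_{North} = 87.25 − 0.25·66.6 = 70.6.

66.6, 70.6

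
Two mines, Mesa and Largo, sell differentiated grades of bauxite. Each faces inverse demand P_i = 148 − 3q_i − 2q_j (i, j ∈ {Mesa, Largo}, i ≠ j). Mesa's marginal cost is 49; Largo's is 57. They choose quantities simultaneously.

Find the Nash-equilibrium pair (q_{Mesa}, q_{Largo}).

12.875, 10.875

Mine Mesa's profit: π = q_{Mesa}(148 − 3q_{Mesa} − 2q_{Largo}) − 49q_{Mesa}.
∂π/∂q_{Mesa} = 99 − 6q_{Mesa} − 2q_{Largo} = 0 ⇒ q_{Mesa} = 16.5 − (1/3)q_{Largo}.
Similarly q_{Largo} = 91/6 − (1/3)q_{Mesa}.
Substituting the second reaction function into the first: q_{Mesa} = 16.5 − (1/3)(91/6 − (1/3)q_{Mesa}), which gives (8/9)q_{Mesa} = 103/9 ⇒ q_{Mesa} = 12.875.
Then q_{Largo} = 91/6 − (1/3)·12.875 = 10.875.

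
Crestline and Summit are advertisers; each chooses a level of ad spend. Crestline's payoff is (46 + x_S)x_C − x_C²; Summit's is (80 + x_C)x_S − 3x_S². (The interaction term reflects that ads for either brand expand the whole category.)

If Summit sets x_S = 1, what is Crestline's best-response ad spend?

23.5

Expanding Crestline's payoff: 46x_C + x_Sx_C − x_C².
∂π/∂x_C = 46 + x_S − 2x_C = 0, so x_C = 23 + 0.5x_S.
At x_S = 1: x_C = 23 + 0.5·1 = 23.5.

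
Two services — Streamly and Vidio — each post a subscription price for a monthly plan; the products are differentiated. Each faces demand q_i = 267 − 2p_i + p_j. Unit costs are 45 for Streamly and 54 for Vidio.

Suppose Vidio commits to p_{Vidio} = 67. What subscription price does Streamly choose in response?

106

Streamly's profit: π = (p_{Streamly} − 45)(267 − 2p_{Streamly} + p_{Vidio}).
∂π/∂p_{Streamly} = 357 − 4p_{Streamly} + p_{Vidio} = 0 ⇒ p_{Streamly} = 89.25 + 0.25p_{Vidio}.
At p_{Vidio} = 67: p_{Streamly} = 89.25 + 0.25·67 = 106.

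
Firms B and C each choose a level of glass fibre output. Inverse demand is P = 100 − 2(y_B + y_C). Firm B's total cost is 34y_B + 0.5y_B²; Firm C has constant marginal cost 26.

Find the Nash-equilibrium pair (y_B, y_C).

7.25, 14.875

Firm B's profit: π = y_B(100 − 2(y_B + y_C)) − 34y_B − 0.5y_B².
∂π/∂y_B = 66 − 5y_B − 2y_C = 0, so y_B = 13.2 − 0.4y_C.
For C: ∂π/∂y_C = 74 − 4y_C − 2y_B = 0 ⇒ y_C = 18.5 − 0.5y_B.
Substituting the second reaction function into the first: y_B = 13.2 − 0.4(18.5 − 0.5y_B), which gives 0.8y_B = 5.8 ⇒ y_B = 7.25.
Then y_C = 18.5 − 0.5·7.25 = 14.875.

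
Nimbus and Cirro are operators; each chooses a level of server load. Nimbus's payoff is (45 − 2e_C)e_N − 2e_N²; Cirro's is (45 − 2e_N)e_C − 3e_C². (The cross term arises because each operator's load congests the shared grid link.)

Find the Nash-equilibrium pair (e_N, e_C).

Expanding Nimbus's payoff: 45e_N − 2e_Ce_N − 2e_N².
∂π/∂e_N = 45 − 2e_C − 4e_N = 0, so e_N = 11.25 − 0.5e_C.
Likewise for Cirro: e_C = 7.5 − (1/3)e_N.
Solving the two reaction functions simultaneously: (1 − (−0.5)(−1/3))e_N = 11.25 − 0.5·7.5, so (5/6)e_N = 7.5 and e_N = 9.
Then e_C = 7.5 − (1/3)·9 = 4.5.

9, 4.5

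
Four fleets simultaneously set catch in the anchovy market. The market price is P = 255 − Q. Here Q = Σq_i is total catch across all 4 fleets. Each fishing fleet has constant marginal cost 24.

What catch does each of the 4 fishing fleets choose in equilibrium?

46.2

A representative fishing fleet's profit is π_i = q_i(255 − Q) − 24q_i, with Q = q_i + Σ_{j≠i} q_j.
First-order condition: 231 − 2q_i − Σ_{j≠i} q_j = 0.
Imposing symmetry (q_j = q for all j) turns Σ_{j≠i} q_j into 3q, so 231 = 5q and q = 46.2.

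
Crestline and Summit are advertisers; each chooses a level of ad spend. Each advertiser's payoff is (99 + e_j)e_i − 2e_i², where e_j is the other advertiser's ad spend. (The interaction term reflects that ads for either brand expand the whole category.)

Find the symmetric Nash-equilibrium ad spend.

Crestline's payoff is (99 + e_S)e_C − 2e_C².
∂π/∂e_C = 99 + e_S − 4e_C = 0, so e_C = 24.75 + 0.25e_S.
The game is symmetric, so in equilibrium e_S = e_C: the reaction function gives 0.75e_C = 24.75, hence e_C = 33.

33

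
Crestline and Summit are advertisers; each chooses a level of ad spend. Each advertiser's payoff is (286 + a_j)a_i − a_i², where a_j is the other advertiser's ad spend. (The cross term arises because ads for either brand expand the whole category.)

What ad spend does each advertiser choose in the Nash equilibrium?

Crestline's payoff is (286 + a_S)a_C − a_C².
∂π/∂a_C = 286 + a_S − 2a_C = 0, so a_C = 143 + 0.5a_S.
The game is symmetric, so in equilibrium a_S = a_C: the reaction function gives 0.5a_C = 143, hence a_C = 286.

286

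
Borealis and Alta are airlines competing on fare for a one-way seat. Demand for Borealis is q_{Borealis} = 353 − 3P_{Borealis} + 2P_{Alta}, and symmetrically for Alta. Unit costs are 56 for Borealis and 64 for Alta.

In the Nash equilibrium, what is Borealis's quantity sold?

Borealis's profit: π = (P_{Borealis} − 56)(353 − 3P_{Borealis} + 2P_{Alta}).
∂π/∂P_{Borealis} = 521 − 6P_{Borealis} + 2P_{Alta} = 0 ⇒ P_{Borealis} = 521/6 + (1/3)P_{Alta}.
Similarly P_{Alta} = 545/6 + (1/3)P_{Borealis}.
Plugging P_{Alta} into Borealis's best response: P_{Borealis} = 521/6 + (1/3)(545/6 + (1/3)P_{Borealis}) ⇒ (8/9)P_{Borealis} = 1054/9, so P_{Borealis} = 131.75.
Then P_{Alta} = 545/6 + (1/3)·131.75 = 134.75.
q_{Borealis} = 353 − 3·131.75 + 2·134.75 = 227.25.

227.25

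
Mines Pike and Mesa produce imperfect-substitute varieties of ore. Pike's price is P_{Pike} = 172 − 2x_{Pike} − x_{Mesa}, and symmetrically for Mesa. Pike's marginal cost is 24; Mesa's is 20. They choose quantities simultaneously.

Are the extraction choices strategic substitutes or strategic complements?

strategic substitutes

Mine Pike's profit: π = x_{Pike}(172 − 2x_{Pike} − x_{Mesa}) − 24x_{Pike}.
∂π/∂x_{Pike} = 148 − 4x_{Pike} − x_{Mesa} = 0 ⇒ x_{Pike} = 37 − 0.25x_{Mesa}.
The best-response slope dx_{Pike}/dx_{Mesa} = −0.25 < 0: the reaction function is downward-sloping, so the choices are strategic substitutes.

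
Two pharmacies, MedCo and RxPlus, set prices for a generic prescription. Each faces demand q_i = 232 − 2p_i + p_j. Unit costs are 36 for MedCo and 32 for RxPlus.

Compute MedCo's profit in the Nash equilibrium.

8398.08

MedCo's profit: π = (p_{MedCo} − 36)(232 − 2p_{MedCo} + p_{RxPlus}).
∂π/∂p_{MedCo} = 304 − 4p_{MedCo} + p_{RxPlus} = 0 ⇒ p_{MedCo} = 76 + 0.25p_{RxPlus}.
Similarly p_{RxPlus} = 74 + 0.25p_{MedCo}.
Plugging p_{RxPlus} into MedCo's best response: p_{MedCo} = 76 + 0.25(74 + 0.25p_{MedCo}) ⇒ 0.9375p_{MedCo} = 94.5, so p_{MedCo} = 100.8.
Then p_{RxPlus} = 74 + 0.25·100.8 = 99.2.
q_{MedCo} = 232 − 2·100.8 + 99.2 = 129.6.
Profit = (100.8 − 36)·129.6 = 8398.08.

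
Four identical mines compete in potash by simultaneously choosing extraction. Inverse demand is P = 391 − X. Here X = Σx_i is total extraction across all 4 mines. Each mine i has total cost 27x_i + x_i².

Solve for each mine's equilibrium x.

A representative mine's profit is π_i = x_i(391 − X) − 27x_i − x_i², with X = x_i + Σ_{j≠i} x_j.
First-order condition: 364 − 4x_i − Σ_{j≠i} x_j = 0.
In a symmetric equilibrium every mine chooses the same x, so Σ_{j≠i} x_j = 3x. The condition becomes 364 − 7x = 0, giving x = 364/7 = 52.

52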